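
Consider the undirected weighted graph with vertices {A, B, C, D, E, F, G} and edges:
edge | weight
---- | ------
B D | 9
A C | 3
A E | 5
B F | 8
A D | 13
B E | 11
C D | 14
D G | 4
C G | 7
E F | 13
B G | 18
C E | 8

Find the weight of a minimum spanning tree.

Kruskal's algorithm — process edges by increasing weight (ties by edge label):
A C (3): add — endpoints in different components.
D G (4): add — endpoints in different components.
A E (5): add — endpoints in different components.
C G (7): add — endpoints in different components.
B F (8): add — endpoints in different components.
C E (8): skip — C and E already connected.
B D (9): add — endpoints in different components.
MST edges: A C, D G, A E, C G, B F, B D; total weight 3+4+5+7+8+9 = 36.

36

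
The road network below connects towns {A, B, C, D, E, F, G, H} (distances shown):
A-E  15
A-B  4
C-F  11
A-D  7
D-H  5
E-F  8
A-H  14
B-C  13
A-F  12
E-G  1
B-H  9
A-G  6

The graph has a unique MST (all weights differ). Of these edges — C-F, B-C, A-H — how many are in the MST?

Kruskal's algorithm — process edges by increasing weight (ties by edge label):
E-G (1): add — endpoints in different components.
A-B (4): add — endpoints in different components.
D-H (5): add — endpoints in different components.
A-G (6): add — endpoints in different components.
A-D (7): add — endpoints in different components.
E-F (8): add — endpoints in different components.
B-H (9): skip — B and H already connected.
C-F (11): add — endpoints in different components.
MST edge set: {E-G, A-B, D-H, A-G, A-D, E-F, C-F}.
Of the listed edges, {C-F} are in the MST → 1.

1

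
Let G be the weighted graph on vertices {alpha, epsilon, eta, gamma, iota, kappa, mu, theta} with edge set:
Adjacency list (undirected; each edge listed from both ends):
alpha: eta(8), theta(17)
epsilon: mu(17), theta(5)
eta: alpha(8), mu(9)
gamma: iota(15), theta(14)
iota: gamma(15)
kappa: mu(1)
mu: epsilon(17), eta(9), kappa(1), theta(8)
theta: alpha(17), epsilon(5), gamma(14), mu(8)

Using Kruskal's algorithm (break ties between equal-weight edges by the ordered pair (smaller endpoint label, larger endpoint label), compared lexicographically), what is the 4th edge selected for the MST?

mu-theta

Kruskal: consider edges lightest-first.
kappa-mu (1): add — endpoints in different components.
epsilon-theta (5): add — endpoints in different components.
alpha-eta (8): add — endpoints in different components.
mu-theta (8): add — endpoints in different components.
eta-mu (9): add — endpoints in different components.
gamma-theta (14): add — endpoints in different components.
gamma-iota (15): add — endpoints in different components.
The 4th edge added is mu-theta.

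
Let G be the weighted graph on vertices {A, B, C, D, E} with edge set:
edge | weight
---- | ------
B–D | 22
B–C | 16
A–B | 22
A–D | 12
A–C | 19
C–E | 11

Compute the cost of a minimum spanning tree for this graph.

Kruskal's algorithm — process edges by increasing weight (ties by edge label):
C–E (11): add. Components now {A} {B} {C,E} {D}
A–D (12): add. Components now {A,D} {B} {C,E}
B–C (16): add. Components now {A,D} {B,C,E}
A–C (19): add. Components now {A,B,C,D,E}
MST edges: C–E, A–D, B–C, A–C; total weight 11+12+16+19 = 58.

58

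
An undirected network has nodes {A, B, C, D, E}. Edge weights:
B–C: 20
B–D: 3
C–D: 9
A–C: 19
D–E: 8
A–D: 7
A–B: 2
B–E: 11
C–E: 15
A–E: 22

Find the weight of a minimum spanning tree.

22

Prim, starting at B.
Step 1: cheapest edge leaving the tree is A–B (2); add A.
Step 2: cheapest edge leaving the tree is B–D (3); add D.
Step 3: cheapest edge leaving the tree is D–E (8); add E.
Step 4: cheapest edge leaving the tree is C–D (9); add C.
MST edges: A–B, B–D, D–E, C–D; total weight 2+3+8+9 = 22.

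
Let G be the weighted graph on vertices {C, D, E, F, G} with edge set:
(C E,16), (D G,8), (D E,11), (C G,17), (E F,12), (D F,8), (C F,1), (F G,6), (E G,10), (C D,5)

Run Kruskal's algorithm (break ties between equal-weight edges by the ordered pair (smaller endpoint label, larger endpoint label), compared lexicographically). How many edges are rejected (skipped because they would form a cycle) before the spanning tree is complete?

Sort edges by weight, then run Kruskal:
C F (1): add — endpoints in different components.
C D (5): add — endpoints in different components.
F G (6): add — endpoints in different components.
D F (8): skip — D and F already connected.
D G (8): skip — D and G already connected.
E G (10): add — endpoints in different components.
Edges rejected before the tree was complete: 2.

2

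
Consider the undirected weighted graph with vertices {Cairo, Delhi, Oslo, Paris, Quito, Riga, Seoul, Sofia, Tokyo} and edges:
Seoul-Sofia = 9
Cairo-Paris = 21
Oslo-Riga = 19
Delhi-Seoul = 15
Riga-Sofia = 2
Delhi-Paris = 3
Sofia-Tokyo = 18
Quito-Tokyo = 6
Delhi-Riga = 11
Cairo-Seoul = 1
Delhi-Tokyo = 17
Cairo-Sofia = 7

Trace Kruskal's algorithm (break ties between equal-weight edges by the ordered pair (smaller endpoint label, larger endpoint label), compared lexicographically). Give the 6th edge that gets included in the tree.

Delhi-Riga

Sort edges by weight, then run Kruskal:
Cairo-Seoul (1): add — endpoints in different components.
Riga-Sofia (2): add — endpoints in different components.
Delhi-Paris (3): add — endpoints in different components.
Quito-Tokyo (6): add — endpoints in different components.
Cairo-Sofia (7): add — endpoints in different components.
Seoul-Sofia (9): skip — Sofia and Seoul already connected.
Delhi-Riga (11): add — endpoints in different components.
Delhi-Seoul (15): skip — Seoul and Delhi already connected.
Delhi-Tokyo (17): add — endpoints in different components.
Sofia-Tokyo (18): skip — Sofia and Tokyo already connected.
Oslo-Riga (19): add — endpoints in different components.
The 6th edge added is Delhi-Riga.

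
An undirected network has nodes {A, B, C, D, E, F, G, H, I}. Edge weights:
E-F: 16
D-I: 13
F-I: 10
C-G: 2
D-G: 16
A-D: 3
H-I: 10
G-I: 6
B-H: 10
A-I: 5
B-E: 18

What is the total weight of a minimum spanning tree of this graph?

Grow the tree from C using Prim:
Step 1: frontier [C-G 2] → take C-G (2); add G.
Step 2: frontier [G-I 6, D-G 16] → take G-I (6); add I.
Step 3: frontier [D-G 16, A-I 5, F-I 10, H-I 10, D-I 13] → take A-I (5); add A.
Step 4: frontier [A-D 3, D-G 16, F-I 10, H-I 10, D-I 13] → take A-D (3); add D.
Step 5: frontier [F-I 10, H-I 10] → take F-I (10); add F.
Step 6: frontier [E-F 16, H-I 10] → take H-I (10); add H.
Step 7: frontier [E-F 16, B-H 10] → take B-H (10); add B.
Step 8: frontier [B-E 18, E-F 16] → take E-F (16); add E.
MST edges: C-G, G-I, A-I, A-D, F-I, H-I, B-H, E-F; total weight 2+6+5+3+10+10+10+16 = 62.

62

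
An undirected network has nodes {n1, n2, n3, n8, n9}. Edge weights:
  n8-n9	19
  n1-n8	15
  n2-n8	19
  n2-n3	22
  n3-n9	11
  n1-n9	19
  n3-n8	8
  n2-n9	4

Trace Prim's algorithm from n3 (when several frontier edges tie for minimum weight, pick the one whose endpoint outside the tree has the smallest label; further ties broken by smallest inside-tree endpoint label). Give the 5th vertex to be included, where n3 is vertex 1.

n1

Grow the tree from n3 using Prim:
Step 1: cheapest edge leaving the tree is n3-n8 (8); add n8.
Step 2: cheapest edge leaving the tree is n3-n9 (11); add n9.
Step 3: cheapest edge leaving the tree is n2-n9 (4); add n2.
Step 4: cheapest edge leaving the tree is n1-n8 (15); add n1.
Vertex order: n3, n8, n9, n2, n1. The 5th vertex is n1.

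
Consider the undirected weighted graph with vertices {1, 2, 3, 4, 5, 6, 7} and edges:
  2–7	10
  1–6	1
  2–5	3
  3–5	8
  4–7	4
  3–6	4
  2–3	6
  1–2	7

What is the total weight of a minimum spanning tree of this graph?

Prim, starting at 5.
Step 1: cheapest edge leaving the tree is 2–5 (3); add 2.
Step 2: cheapest edge leaving the tree is 2–3 (6); add 3.
Step 3: cheapest edge leaving the tree is 3–6 (4); add 6.
Step 4: cheapest edge leaving the tree is 1–6 (1); add 1.
Step 5: cheapest edge leaving the tree is 2–7 (10); add 7.
Step 6: cheapest edge leaving the tree is 4–7 (4); add 4.
MST edges: 2–5, 2–3, 3–6, 1–6, 2–7, 4–7; total weight 3+6+4+1+10+4 = 28.

28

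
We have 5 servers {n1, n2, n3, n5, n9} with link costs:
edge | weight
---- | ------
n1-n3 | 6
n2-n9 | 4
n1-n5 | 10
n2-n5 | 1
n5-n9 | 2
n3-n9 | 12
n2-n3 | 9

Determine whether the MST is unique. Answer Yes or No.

Sort edges by weight, then run Kruskal:
n2-n5 (1): add. Components now {n9} {n1} {n2,n5} {n3}
n5-n9 (2): add. Components now {n2,n5,n9} {n1} {n3}
n2-n9 (4): skip — n9 and n2 already connected.
n1-n3 (6): add. Components now {n2,n5,n9} {n1,n3}
n2-n3 (9): add. Components now {n1,n2,n3,n5,n9}
Every non-tree edge has weight strictly greater than the heaviest edge on the tree path between its endpoints, so the MST is unique.

Yes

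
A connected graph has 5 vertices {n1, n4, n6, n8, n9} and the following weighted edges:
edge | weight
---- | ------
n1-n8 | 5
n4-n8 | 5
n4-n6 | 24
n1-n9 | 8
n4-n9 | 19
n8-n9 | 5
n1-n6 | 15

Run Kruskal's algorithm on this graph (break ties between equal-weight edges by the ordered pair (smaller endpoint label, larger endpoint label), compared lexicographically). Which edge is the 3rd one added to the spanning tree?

n8-n9

Kruskal: consider edges lightest-first.
n1-n8 (5): add — endpoints in different components.
n4-n8 (5): add — endpoints in different components.
n8-n9 (5): add — endpoints in different components.
n1-n9 (8): skip — n9 and n1 already connected.
n1-n6 (15): add — endpoints in different components.
The 3rd edge added is n8-n9.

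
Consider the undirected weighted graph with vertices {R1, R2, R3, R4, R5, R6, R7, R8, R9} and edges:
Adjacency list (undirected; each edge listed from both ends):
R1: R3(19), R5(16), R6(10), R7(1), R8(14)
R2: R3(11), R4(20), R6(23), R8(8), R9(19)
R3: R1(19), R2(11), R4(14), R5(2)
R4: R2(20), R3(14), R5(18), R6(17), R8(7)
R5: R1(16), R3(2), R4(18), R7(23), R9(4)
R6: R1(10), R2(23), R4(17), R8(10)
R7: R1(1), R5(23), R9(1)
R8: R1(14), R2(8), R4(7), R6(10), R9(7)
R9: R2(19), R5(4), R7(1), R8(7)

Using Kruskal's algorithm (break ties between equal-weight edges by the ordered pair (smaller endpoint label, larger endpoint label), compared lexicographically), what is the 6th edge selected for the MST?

Kruskal's algorithm — process edges by increasing weight (ties by edge label):
R1-R7 (1): add — endpoints in different components.
R7-R9 (1): add — endpoints in different components.
R3-R5 (2): add — endpoints in different components.
R5-R9 (4): add — endpoints in different components.
R4-R8 (7): add — endpoints in different components.
R8-R9 (7): add — endpoints in different components.
R2-R8 (8): add — endpoints in different components.
R1-R6 (10): add — endpoints in different components.
The 6th edge added is R8-R9.

R8-R9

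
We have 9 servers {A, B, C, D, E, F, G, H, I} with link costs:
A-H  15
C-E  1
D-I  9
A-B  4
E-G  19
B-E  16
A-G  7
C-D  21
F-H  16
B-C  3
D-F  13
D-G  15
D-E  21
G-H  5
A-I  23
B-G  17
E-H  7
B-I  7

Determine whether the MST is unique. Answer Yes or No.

No

Kruskal's algorithm — process edges by increasing weight (ties by edge label):
C-E (1): add — endpoints in different components.
B-C (3): add — endpoints in different components.
A-B (4): add — endpoints in different components.
G-H (5): add — endpoints in different components.
A-G (7): add — endpoints in different components.
B-I (7): add — endpoints in different components.
E-H (7): skip — E and H already connected.
D-I (9): add — endpoints in different components.
D-F (13): add — endpoints in different components.
Non-tree edge E-H has weight 7, equal to the heaviest edge on its tree cycle — swapping gives another MST of the same weight. Not unique.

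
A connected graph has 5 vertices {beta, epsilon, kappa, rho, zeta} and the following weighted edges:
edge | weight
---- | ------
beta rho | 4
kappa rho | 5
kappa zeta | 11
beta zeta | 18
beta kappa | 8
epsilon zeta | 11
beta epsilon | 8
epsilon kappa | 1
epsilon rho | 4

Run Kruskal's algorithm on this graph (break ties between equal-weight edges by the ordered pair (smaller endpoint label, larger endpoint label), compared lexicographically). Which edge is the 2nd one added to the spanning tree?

beta-rho

Kruskal: consider edges lightest-first.
epsilon kappa (1): add — endpoints in different components.
beta rho (4): add — endpoints in different components.
epsilon rho (4): add — endpoints in different components.
kappa rho (5): skip — rho and kappa already connected.
beta epsilon (8): skip — beta and epsilon already connected.
beta kappa (8): skip — beta and kappa already connected.
epsilon zeta (11): add — endpoints in different components.
The 2nd edge added is beta rho.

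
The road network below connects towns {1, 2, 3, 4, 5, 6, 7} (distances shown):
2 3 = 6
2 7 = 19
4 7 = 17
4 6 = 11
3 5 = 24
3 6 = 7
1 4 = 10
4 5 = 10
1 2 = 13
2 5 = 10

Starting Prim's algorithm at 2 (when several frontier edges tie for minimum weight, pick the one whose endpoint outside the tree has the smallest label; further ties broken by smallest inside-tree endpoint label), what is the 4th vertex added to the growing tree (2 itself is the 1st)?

Grow the tree from 2 using Prim:
Step 1: frontier [2 3 6, 2 5 10, 1 2 13, 2 7 19] → take 2 3 (6); add 3.
Step 2: frontier [2 5 10, 1 2 13, 2 7 19, 3 6 7, 3 5 24] → take 3 6 (7); add 6.
Step 3: frontier [2 5 10, 1 2 13, 2 7 19, 3 5 24, 4 6 11] → take 2 5 (10); add 5.
Step 4: frontier [1 2 13, 2 7 19, 4 5 10, 4 6 11] → take 4 5 (10); add 4.
Step 5: frontier [1 2 13, 2 7 19, 1 4 10, 4 7 17] → take 1 4 (10); add 1.
Step 6: frontier [2 7 19, 4 7 17] → take 4 7 (17); add 7.
Vertex order: 2, 3, 6, 5, 4, 1, 7. The 4th vertex is 5.

5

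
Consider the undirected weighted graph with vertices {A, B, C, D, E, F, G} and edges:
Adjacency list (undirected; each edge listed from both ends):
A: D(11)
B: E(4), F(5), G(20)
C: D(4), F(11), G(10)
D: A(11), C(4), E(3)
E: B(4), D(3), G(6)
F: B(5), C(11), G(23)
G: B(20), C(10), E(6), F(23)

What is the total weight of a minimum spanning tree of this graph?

33

Prim's algorithm from C:
Step 1: frontier [C–D 4, C–G 10, C–F 11] → take C–D (4); add D.
Step 2: frontier [C–G 10, C–F 11, D–E 3, A–D 11] → take D–E (3); add E.
Step 3: frontier [C–G 10, C–F 11, A–D 11, B–E 4, E–G 6] → take B–E (4); add B.
Step 4: frontier [B–F 5, B–G 20, C–G 10, C–F 11, A–D 11, E–G 6] → take B–F (5); add F.
Step 5: frontier [B–G 20, C–G 10, A–D 11, E–G 6, F–G 23] → take E–G (6); add G.
Step 6: frontier [A–D 11] → take A–D (11); add A.
MST edges: C–D, D–E, B–E, B–F, E–G, A–D; total weight 4+3+4+5+6+11 = 33.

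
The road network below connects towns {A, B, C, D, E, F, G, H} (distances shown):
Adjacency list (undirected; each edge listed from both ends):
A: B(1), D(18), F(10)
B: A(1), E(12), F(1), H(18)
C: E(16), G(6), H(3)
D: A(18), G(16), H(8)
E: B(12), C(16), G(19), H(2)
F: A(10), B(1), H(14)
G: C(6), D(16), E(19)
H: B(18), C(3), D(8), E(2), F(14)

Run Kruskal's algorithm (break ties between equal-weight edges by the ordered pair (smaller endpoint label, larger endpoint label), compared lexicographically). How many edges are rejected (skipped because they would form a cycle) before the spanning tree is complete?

Sort edges by weight, then run Kruskal:
A-B (1): add — endpoints in different components.
B-F (1): add — endpoints in different components.
E-H (2): add — endpoints in different components.
C-H (3): add — endpoints in different components.
C-G (6): add — endpoints in different components.
D-H (8): add — endpoints in different components.
A-F (10): skip — A and F already connected.
B-E (12): add — endpoints in different components.
Edges rejected before the tree was complete: 1.

1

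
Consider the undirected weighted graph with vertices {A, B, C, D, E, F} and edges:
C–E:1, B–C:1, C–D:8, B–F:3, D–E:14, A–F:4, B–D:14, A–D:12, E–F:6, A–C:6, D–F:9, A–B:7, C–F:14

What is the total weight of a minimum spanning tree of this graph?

Prim, starting at C.
Step 1: frontier [B–C 1, C–E 1, A–C 6, C–D 8, C–F 14] → take B–C (1); add B.
Step 2: frontier [B–F 3, A–B 7, B–D 14, C–E 1, A–C 6, C–D 8, C–F 14] → take C–E (1); add E.
Step 3: frontier [B–F 3, A–B 7, B–D 14, A–C 6, C–D 8, C–F 14, E–F 6, D–E 14] → take B–F (3); add F.
Step 4: frontier [A–B 7, B–D 14, A–C 6, C–D 8, D–E 14, A–F 4, D–F 9] → take A–F (4); add A.
Step 5: frontier [A–D 12, B–D 14, C–D 8, D–E 14, D–F 9] → take C–D (8); add D.
MST edges: B–C, C–E, B–F, A–F, C–D; total weight 1+1+3+4+8 = 17.

17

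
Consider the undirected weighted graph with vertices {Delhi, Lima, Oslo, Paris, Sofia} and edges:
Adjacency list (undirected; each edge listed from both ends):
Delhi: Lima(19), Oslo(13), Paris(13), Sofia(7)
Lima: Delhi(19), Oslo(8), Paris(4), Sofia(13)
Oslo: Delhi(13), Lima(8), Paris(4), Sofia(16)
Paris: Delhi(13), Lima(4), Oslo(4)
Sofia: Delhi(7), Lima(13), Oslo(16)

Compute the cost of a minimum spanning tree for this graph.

28

Prim's algorithm from Paris:
Step 1: cheapest edge leaving the tree is Lima-Paris (4); add Lima.
Step 2: cheapest edge leaving the tree is Oslo-Paris (4); add Oslo.
Step 3: cheapest edge leaving the tree is Delhi-Oslo (13); add Delhi.
Step 4: cheapest edge leaving the tree is Delhi-Sofia (7); add Sofia.
MST edges: Lima-Paris, Oslo-Paris, Delhi-Oslo, Delhi-Sofia; total weight 4+4+13+7 = 28.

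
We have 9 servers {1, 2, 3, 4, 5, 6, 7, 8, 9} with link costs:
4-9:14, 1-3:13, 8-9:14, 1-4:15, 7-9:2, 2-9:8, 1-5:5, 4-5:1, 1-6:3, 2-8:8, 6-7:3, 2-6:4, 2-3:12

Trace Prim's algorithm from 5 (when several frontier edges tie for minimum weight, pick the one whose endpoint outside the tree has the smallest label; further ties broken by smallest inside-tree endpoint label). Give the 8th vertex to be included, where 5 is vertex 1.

Grow the tree from 5 using Prim:
Step 1: frontier [4-5 1, 1-5 5] → take 4-5 (1); add 4.
Step 2: frontier [4-9 14, 1-4 15, 1-5 5] → take 1-5 (5); add 1.
Step 3: frontier [1-6 3, 1-3 13, 4-9 14] → take 1-6 (3); add 6.
Step 4: frontier [1-3 13, 4-9 14, 6-7 3, 2-6 4] → take 6-7 (3); add 7.
Step 5: frontier [1-3 13, 4-9 14, 2-6 4, 7-9 2] → take 7-9 (2); add 9.
Step 6: frontier [1-3 13, 2-6 4, 2-9 8, 8-9 14] → take 2-6 (4); add 2.
Step 7: frontier [1-3 13, 2-8 8, 2-3 12, 8-9 14] → take 2-8 (8); add 8.
Step 8: frontier [1-3 13, 2-3 12] → take 2-3 (12); add 3.
Vertex order: 5, 4, 1, 6, 7, 9, 2, 8, 3. The 8th vertex is 8.

8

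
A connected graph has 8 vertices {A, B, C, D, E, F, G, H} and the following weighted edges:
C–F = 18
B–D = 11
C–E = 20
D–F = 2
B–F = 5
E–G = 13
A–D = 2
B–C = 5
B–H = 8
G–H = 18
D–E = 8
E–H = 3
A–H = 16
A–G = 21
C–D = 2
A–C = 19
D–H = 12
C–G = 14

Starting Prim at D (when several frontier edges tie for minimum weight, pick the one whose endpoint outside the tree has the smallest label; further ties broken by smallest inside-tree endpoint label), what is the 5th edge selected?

Prim's algorithm from D:
Step 1: cheapest edge leaving the tree is A–D (2); add A.
Step 2: cheapest edge leaving the tree is C–D (2); add C.
Step 3: cheapest edge leaving the tree is D–F (2); add F.
Step 4: cheapest edge leaving the tree is B–C (5); add B.
Step 5: cheapest edge leaving the tree is D–E (8); add E.
Step 6: cheapest edge leaving the tree is E–H (3); add H.
Step 7: cheapest edge leaving the tree is E–G (13); add G.
The 5th edge added is D–E.

D-E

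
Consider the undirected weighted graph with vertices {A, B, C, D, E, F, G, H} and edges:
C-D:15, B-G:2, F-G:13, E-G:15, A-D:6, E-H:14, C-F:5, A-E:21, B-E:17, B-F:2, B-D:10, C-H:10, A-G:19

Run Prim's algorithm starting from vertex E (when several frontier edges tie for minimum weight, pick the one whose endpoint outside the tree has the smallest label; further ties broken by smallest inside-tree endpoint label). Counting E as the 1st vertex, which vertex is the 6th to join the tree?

G

Prim, starting at E.
Step 1: cheapest edge leaving the tree is E-H (14); add H.
Step 2: cheapest edge leaving the tree is C-H (10); add C.
Step 3: cheapest edge leaving the tree is C-F (5); add F.
Step 4: cheapest edge leaving the tree is B-F (2); add B.
Step 5: cheapest edge leaving the tree is B-G (2); add G.
Step 6: cheapest edge leaving the tree is B-D (10); add D.
Step 7: cheapest edge leaving the tree is A-D (6); add A.
Vertex order: E, H, C, F, B, G, D, A. The 6th vertex is G.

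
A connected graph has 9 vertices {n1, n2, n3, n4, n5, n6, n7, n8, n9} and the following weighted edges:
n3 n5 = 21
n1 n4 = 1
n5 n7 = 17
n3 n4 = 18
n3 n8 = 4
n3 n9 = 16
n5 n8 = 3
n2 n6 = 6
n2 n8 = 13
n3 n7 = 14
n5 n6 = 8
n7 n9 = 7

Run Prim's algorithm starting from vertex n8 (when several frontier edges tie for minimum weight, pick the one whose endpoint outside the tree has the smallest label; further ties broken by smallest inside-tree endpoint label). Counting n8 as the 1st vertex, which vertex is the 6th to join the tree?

n7

Prim's algorithm from n8:
Step 1: frontier [n5 n8 3, n3 n8 4, n2 n8 13] → take n5 n8 (3); add n5.
Step 2: frontier [n5 n6 8, n5 n7 17, n3 n5 21, n3 n8 4, n2 n8 13] → take n3 n8 (4); add n3.
Step 3: frontier [n3 n7 14, n3 n9 16, n3 n4 18, n5 n6 8, n5 n7 17, n2 n8 13] → take n5 n6 (8); add n6.
Step 4: frontier [n3 n7 14, n3 n9 16, n3 n4 18, n5 n7 17, n2 n6 6, n2 n8 13] → take n2 n6 (6); add n2.
Step 5: frontier [n3 n7 14, n3 n9 16, n3 n4 18, n5 n7 17] → take n3 n7 (14); add n7.
Step 6: frontier [n3 n9 16, n3 n4 18, n7 n9 7] → take n7 n9 (7); add n9.
Step 7: frontier [n3 n4 18] → take n3 n4 (18); add n4.
Step 8: frontier [n1 n4 1] → take n1 n4 (1); add n1.
Vertex order: n8, n5, n3, n6, n2, n7, n9, n4, n1. The 6th vertex is n7.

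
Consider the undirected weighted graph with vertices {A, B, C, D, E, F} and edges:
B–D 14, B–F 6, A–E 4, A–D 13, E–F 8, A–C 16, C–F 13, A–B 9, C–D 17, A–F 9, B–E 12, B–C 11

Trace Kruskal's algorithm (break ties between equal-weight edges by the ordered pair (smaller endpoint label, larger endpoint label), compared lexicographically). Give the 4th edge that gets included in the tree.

B-C

Kruskal's algorithm — process edges by increasing weight (ties by edge label):
A–E (4): add — endpoints in different components.
B–F (6): add — endpoints in different components.
E–F (8): add — endpoints in different components.
A–B (9): skip — A and B already connected.
A–F (9): skip — A and F already connected.
B–C (11): add — endpoints in different components.
B–E (12): skip — B and E already connected.
A–D (13): add — endpoints in different components.
The 4th edge added is B–C.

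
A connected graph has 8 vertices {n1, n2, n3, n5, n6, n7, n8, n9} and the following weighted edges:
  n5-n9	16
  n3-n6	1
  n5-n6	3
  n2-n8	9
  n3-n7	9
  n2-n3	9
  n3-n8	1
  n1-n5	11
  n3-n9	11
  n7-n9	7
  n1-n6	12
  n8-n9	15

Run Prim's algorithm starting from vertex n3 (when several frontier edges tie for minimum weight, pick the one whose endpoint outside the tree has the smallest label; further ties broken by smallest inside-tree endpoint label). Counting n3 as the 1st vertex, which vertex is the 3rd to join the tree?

n8

Prim, starting at n3.
Step 1: cheapest edge leaving the tree is n3-n6 (1); add n6.
Step 2: cheapest edge leaving the tree is n3-n8 (1); add n8.
Step 3: cheapest edge leaving the tree is n5-n6 (3); add n5.
Step 4: cheapest edge leaving the tree is n2-n3 (9); add n2.
Step 5: cheapest edge leaving the tree is n3-n7 (9); add n7.
Step 6: cheapest edge leaving the tree is n7-n9 (7); add n9.
Step 7: cheapest edge leaving the tree is n1-n5 (11); add n1.
Vertex order: n3, n6, n8, n5, n2, n7, n9, n1. The 3rd vertex is n8.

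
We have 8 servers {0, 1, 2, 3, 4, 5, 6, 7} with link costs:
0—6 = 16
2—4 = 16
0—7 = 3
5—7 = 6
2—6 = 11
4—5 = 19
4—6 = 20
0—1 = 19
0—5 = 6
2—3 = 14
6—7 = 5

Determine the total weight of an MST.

74

Kruskal's algorithm — process edges by increasing weight (ties by edge label):
0—7 (3): add — endpoints in different components.
6—7 (5): add — endpoints in different components.
0—5 (6): add — endpoints in different components.
5—7 (6): skip — 5 and 7 already connected.
2—6 (11): add — endpoints in different components.
2—3 (14): add — endpoints in different components.
0—6 (16): skip — 0 and 6 already connected.
2—4 (16): add — endpoints in different components.
0—1 (19): add — endpoints in different components.
MST edges: 0—7, 6—7, 0—5, 2—6, 2—3, 2—4, 0—1; total weight 3+5+6+11+14+16+19 = 74.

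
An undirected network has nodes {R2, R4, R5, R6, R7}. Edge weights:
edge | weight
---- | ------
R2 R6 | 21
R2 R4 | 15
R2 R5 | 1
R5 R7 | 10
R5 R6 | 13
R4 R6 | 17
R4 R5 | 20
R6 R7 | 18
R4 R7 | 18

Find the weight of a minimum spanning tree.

Grow the tree from R5 using Prim:
Step 1: frontier [R2 R5 1, R5 R7 10, R5 R6 13, R4 R5 20] → take R2 R5 (1); add R2.
Step 2: frontier [R2 R4 15, R2 R6 21, R5 R7 10, R5 R6 13, R4 R5 20] → take R5 R7 (10); add R7.
Step 3: frontier [R2 R4 15, R2 R6 21, R5 R6 13, R4 R5 20, R4 R7 18, R6 R7 18] → take R5 R6 (13); add R6.
Step 4: frontier [R2 R4 15, R4 R5 20, R4 R6 17, R4 R7 18] → take R2 R4 (15); add R4.
MST edges: R2 R5, R5 R7, R5 R6, R2 R4; total weight 1+10+13+15 = 39.

39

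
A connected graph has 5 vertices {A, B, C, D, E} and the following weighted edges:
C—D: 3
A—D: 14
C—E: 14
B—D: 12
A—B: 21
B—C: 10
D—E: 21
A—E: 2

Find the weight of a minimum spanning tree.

Prim, starting at C.
Step 1: frontier [C—D 3, B—C 10, C—E 14] → take C—D (3); add D.
Step 2: frontier [B—C 10, C—E 14, B—D 12, A—D 14, D—E 21] → take B—C (10); add B.
Step 3: frontier [A—B 21, C—E 14, A—D 14, D—E 21] → take A—D (14); add A.
Step 4: frontier [A—E 2, C—E 14, D—E 21] → take A—E (2); add E.
MST edges: C—D, B—C, A—D, A—E; total weight 3+10+14+2 = 29.

29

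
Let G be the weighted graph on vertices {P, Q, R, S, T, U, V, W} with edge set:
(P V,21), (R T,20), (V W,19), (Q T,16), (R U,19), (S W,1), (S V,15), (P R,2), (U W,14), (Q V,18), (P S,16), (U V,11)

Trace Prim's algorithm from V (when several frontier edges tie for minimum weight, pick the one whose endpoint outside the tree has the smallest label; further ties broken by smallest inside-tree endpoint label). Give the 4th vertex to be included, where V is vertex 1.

S

Prim's algorithm from V:
Step 1: frontier [U V 11, S V 15, Q V 18, V W 19, P V 21] → take U V (11); add U.
Step 2: frontier [U W 14, R U 19, S V 15, Q V 18, V W 19, P V 21] → take U W (14); add W.
Step 3: frontier [R U 19, S V 15, Q V 18, P V 21, S W 1] → take S W (1); add S.
Step 4: frontier [P S 16, R U 19, Q V 18, P V 21] → take P S (16); add P.
Step 5: frontier [P R 2, R U 19, Q V 18] → take P R (2); add R.
Step 6: frontier [R T 20, Q V 18] → take Q V (18); add Q.
Step 7: frontier [Q T 16, R T 20] → take Q T (16); add T.
Vertex order: V, U, W, S, P, R, Q, T. The 4th vertex is S.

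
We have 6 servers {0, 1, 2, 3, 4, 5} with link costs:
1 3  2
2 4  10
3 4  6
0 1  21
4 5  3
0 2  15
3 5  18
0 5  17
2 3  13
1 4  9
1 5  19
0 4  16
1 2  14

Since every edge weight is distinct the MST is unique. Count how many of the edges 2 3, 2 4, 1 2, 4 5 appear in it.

Kruskal: consider edges lightest-first.
1 3 (2): add. Components now {0} {1,3} {2} {4} {5}
4 5 (3): add. Components now {0} {1,3} {2} {4,5}
3 4 (6): add. Components now {0} {1,3,4,5} {2}
1 4 (9): skip — 1 and 4 already connected.
2 4 (10): add. Components now {0} {1,2,3,4,5}
2 3 (13): skip — 2 and 3 already connected.
1 2 (14): skip — 1 and 2 already connected.
0 2 (15): add. Components now {0,1,2,3,4,5}
MST edge set: {1 3, 4 5, 3 4, 2 4, 0 2}.
Of the listed edges, {2 4, 4 5} are in the MST → 2.

2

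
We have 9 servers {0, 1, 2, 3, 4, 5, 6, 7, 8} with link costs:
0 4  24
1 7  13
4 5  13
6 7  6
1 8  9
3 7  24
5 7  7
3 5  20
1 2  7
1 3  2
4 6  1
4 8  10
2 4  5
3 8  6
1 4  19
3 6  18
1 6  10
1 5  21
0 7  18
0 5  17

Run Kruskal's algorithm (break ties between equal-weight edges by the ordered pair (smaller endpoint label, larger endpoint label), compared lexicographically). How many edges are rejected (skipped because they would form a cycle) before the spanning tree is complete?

Kruskal: consider edges lightest-first.
4 6 (1): add — endpoints in different components.
1 3 (2): add — endpoints in different components.
2 4 (5): add — endpoints in different components.
3 8 (6): add — endpoints in different components.
6 7 (6): add — endpoints in different components.
1 2 (7): add — endpoints in different components.
5 7 (7): add — endpoints in different components.
1 8 (9): skip — 1 and 8 already connected.
1 6 (10): skip — 1 and 6 already connected.
4 8 (10): skip — 4 and 8 already connected.
1 7 (13): skip — 1 and 7 already connected.
4 5 (13): skip — 4 and 5 already connected.
0 5 (17): add — endpoints in different components.
Edges rejected before the tree was complete: 5.

5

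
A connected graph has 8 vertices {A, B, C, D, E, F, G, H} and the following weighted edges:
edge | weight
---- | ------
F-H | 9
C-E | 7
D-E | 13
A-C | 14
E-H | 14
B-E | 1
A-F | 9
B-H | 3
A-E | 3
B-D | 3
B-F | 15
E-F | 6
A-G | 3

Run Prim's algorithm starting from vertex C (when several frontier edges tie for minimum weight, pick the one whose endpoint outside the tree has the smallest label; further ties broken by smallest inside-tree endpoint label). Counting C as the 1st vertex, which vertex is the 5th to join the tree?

Prim's algorithm from C:
Step 1: cheapest edge leaving the tree is C-E (7); add E.
Step 2: cheapest edge leaving the tree is B-E (1); add B.
Step 3: cheapest edge leaving the tree is A-E (3); add A.
Step 4: cheapest edge leaving the tree is B-D (3); add D.
Step 5: cheapest edge leaving the tree is A-G (3); add G.
Step 6: cheapest edge leaving the tree is B-H (3); add H.
Step 7: cheapest edge leaving the tree is E-F (6); add F.
Vertex order: C, E, B, A, D, G, H, F. The 5th vertex is D.

D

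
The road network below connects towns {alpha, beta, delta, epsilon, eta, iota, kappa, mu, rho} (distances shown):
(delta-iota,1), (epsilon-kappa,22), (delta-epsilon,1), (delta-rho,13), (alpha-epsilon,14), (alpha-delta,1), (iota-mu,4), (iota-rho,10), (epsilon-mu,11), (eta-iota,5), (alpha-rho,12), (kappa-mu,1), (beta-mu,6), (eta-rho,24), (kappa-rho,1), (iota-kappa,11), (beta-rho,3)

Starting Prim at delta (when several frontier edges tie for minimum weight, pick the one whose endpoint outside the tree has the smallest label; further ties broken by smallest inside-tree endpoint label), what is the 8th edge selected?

eta-iota

Prim, starting at delta.
Step 1: cheapest edge leaving the tree is alpha-delta (1); add alpha.
Step 2: cheapest edge leaving the tree is delta-epsilon (1); add epsilon.
Step 3: cheapest edge leaving the tree is delta-iota (1); add iota.
Step 4: cheapest edge leaving the tree is iota-mu (4); add mu.
Step 5: cheapest edge leaving the tree is kappa-mu (1); add kappa.
Step 6: cheapest edge leaving the tree is kappa-rho (1); add rho.
Step 7: cheapest edge leaving the tree is beta-rho (3); add beta.
Step 8: cheapest edge leaving the tree is eta-iota (5); add eta.
The 8th edge added is eta-iota.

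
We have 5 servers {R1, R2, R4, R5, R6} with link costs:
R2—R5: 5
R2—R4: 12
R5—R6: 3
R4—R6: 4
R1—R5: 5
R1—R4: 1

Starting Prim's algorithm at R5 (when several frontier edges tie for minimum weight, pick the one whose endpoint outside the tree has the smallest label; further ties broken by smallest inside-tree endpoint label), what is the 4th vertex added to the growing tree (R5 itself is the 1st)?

Prim, starting at R5.
Step 1: frontier [R5—R6 3, R1—R5 5, R2—R5 5] → take R5—R6 (3); add R6.
Step 2: frontier [R1—R5 5, R2—R5 5, R4—R6 4] → take R4—R6 (4); add R4.
Step 3: frontier [R1—R4 1, R2—R4 12, R1—R5 5, R2—R5 5] → take R1—R4 (1); add R1.
Step 4: frontier [R2—R4 12, R2—R5 5] → take R2—R5 (5); add R2.
Vertex order: R5, R6, R4, R1, R2. The 4th vertex is R1.

R1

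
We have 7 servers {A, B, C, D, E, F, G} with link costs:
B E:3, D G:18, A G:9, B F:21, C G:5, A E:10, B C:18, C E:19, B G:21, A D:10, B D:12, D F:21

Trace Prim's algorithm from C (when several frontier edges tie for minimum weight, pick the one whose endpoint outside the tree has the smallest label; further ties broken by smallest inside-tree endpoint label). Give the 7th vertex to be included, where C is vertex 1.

F

Prim's algorithm from C:
Step 1: cheapest edge leaving the tree is C G (5); add G.
Step 2: cheapest edge leaving the tree is A G (9); add A.
Step 3: cheapest edge leaving the tree is A D (10); add D.
Step 4: cheapest edge leaving the tree is A E (10); add E.
Step 5: cheapest edge leaving the tree is B E (3); add B.
Step 6: cheapest edge leaving the tree is B F (21); add F.
Vertex order: C, G, A, D, E, B, F. The 7th vertex is F.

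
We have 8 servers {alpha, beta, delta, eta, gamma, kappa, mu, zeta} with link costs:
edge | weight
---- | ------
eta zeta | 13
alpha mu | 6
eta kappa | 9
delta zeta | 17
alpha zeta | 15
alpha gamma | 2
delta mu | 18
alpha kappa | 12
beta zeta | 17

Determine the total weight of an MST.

76

Kruskal: consider edges lightest-first.
alpha gamma (2): add — endpoints in different components.
alpha mu (6): add — endpoints in different components.
eta kappa (9): add — endpoints in different components.
alpha kappa (12): add — endpoints in different components.
eta zeta (13): add — endpoints in different components.
alpha zeta (15): skip — alpha and zeta already connected.
beta zeta (17): add — endpoints in different components.
delta zeta (17): add — endpoints in different components.
MST edges: alpha gamma, alpha mu, eta kappa, alpha kappa, eta zeta, beta zeta, delta zeta; total weight 2+6+9+12+13+17+17 = 76.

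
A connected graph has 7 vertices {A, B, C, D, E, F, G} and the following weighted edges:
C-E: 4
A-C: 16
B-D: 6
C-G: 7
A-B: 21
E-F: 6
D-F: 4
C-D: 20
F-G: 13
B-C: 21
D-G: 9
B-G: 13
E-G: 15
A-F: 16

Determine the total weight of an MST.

43

Kruskal: consider edges lightest-first.
C-E (4): add. Components now {A} {B} {C,E} {D} {F} {G}
D-F (4): add. Components now {A} {B} {C,E} {D,F} {G}
B-D (6): add. Components now {A} {B,D,F} {C,E} {G}
E-F (6): add. Components now {A} {B,C,D,E,F} {G}
C-G (7): add. Components now {A} {B,C,D,E,F,G}
D-G (9): skip — D and G already connected.
B-G (13): skip — B and G already connected.
F-G (13): skip — F and G already connected.
E-G (15): skip — E and G already connected.
A-C (16): add. Components now {A,B,C,D,E,F,G}
MST edges: C-E, D-F, B-D, E-F, C-G, A-C; total weight 4+4+6+6+7+16 = 43.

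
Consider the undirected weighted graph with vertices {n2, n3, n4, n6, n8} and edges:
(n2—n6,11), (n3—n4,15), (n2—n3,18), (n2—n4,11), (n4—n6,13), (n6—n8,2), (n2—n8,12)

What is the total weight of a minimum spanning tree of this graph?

39

Kruskal: consider edges lightest-first.
n6—n8 (2): add — endpoints in different components.
n2—n4 (11): add — endpoints in different components.
n2—n6 (11): add — endpoints in different components.
n2—n8 (12): skip — n8 and n2 already connected.
n4—n6 (13): skip — n6 and n4 already connected.
n3—n4 (15): add — endpoints in different components.
MST edges: n6—n8, n2—n4, n2—n6, n3—n4; total weight 2+11+11+15 = 39.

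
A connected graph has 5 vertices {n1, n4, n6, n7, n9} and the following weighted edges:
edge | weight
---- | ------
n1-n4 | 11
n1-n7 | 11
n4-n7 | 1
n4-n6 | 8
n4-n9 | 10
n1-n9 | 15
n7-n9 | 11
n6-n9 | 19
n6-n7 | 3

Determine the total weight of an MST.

25

Kruskal's algorithm — process edges by increasing weight (ties by edge label):
n4-n7 (1): add. Components now {n1} {n4,n7} {n6} {n9}
n6-n7 (3): add. Components now {n1} {n4,n6,n7} {n9}
n4-n6 (8): skip — n4 and n6 already connected.
n4-n9 (10): add. Components now {n1} {n4,n6,n7,n9}
n1-n4 (11): add. Components now {n1,n4,n6,n7,n9}
MST edges: n4-n7, n6-n7, n4-n9, n1-n4; total weight 1+3+10+11 = 25.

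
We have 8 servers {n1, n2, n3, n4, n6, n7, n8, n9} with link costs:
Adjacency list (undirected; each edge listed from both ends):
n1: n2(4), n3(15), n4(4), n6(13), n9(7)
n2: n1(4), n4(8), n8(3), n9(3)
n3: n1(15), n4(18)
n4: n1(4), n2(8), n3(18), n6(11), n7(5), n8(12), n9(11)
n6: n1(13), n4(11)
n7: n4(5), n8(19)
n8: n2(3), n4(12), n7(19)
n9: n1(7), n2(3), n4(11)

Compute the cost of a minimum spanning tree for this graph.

45

Prim, starting at n6.
Step 1: cheapest edge leaving the tree is n4 n6 (11); add n4.
Step 2: cheapest edge leaving the tree is n1 n4 (4); add n1.
Step 3: cheapest edge leaving the tree is n1 n2 (4); add n2.
Step 4: cheapest edge leaving the tree is n2 n8 (3); add n8.
Step 5: cheapest edge leaving the tree is n2 n9 (3); add n9.
Step 6: cheapest edge leaving the tree is n4 n7 (5); add n7.
Step 7: cheapest edge leaving the tree is n1 n3 (15); add n3.
MST edges: n4 n6, n1 n4, n1 n2, n2 n8, n2 n9, n4 n7, n1 n3; total weight 11+4+4+3+3+5+15 = 45.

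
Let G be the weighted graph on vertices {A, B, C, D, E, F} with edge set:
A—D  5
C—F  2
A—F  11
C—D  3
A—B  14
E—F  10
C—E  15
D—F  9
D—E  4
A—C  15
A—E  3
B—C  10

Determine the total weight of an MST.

22

Kruskal's algorithm — process edges by increasing weight (ties by edge label):
C—F (2): add. Components now {A} {B} {C,F} {D} {E}
A—E (3): add. Components now {A,E} {B} {C,F} {D}
C—D (3): add. Components now {A,E} {B} {C,D,F}
D—E (4): add. Components now {A,C,D,E,F} {B}
A—D (5): skip — A and D already connected.
D—F (9): skip — D and F already connected.
B—C (10): add. Components now {A,B,C,D,E,F}
MST edges: C—F, A—E, C—D, D—E, B—C; total weight 2+3+3+4+10 = 22.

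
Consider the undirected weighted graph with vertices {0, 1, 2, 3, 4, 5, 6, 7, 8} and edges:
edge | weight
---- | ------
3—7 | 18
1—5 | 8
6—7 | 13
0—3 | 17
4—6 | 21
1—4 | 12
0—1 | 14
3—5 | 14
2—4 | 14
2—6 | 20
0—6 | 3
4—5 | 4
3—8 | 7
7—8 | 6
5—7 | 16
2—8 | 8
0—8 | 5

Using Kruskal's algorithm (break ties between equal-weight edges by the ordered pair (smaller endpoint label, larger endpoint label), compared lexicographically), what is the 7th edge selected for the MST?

2-8

Sort edges by weight, then run Kruskal:
0—6 (3): add — endpoints in different components.
4—5 (4): add — endpoints in different components.
0—8 (5): add — endpoints in different components.
7—8 (6): add — endpoints in different components.
3—8 (7): add — endpoints in different components.
1—5 (8): add — endpoints in different components.
2—8 (8): add — endpoints in different components.
1—4 (12): skip — 1 and 4 already connected.
6—7 (13): skip — 6 and 7 already connected.
0—1 (14): add — endpoints in different components.
The 7th edge added is 2—8.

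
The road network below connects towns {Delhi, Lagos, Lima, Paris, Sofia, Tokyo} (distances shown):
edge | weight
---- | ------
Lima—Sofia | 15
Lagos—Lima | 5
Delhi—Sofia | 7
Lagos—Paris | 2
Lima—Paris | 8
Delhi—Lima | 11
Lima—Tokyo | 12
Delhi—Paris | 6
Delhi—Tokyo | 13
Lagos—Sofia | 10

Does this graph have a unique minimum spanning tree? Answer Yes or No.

Yes

Sort edges by weight, then run Kruskal:
Lagos—Paris (2): add. Components now {Lima} {Tokyo} {Lagos,Paris} {Delhi} {Sofia}
Lagos—Lima (5): add. Components now {Lagos,Lima,Paris} {Tokyo} {Delhi} {Sofia}
Delhi—Paris (6): add. Components now {Delhi,Lagos,Lima,Paris} {Tokyo} {Sofia}
Delhi—Sofia (7): add. Components now {Delhi,Lagos,Lima,Paris,Sofia} {Tokyo}
Lima—Paris (8): skip — Lima and Paris already connected.
Lagos—Sofia (10): skip — Lagos and Sofia already connected.
Delhi—Lima (11): skip — Lima and Delhi already connected.
Lima—Tokyo (12): add. Components now {Delhi,Lagos,Lima,Paris,Sofia,Tokyo}
Every non-tree edge has weight strictly greater than the heaviest edge on the tree path between its endpoints, so the MST is unique.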